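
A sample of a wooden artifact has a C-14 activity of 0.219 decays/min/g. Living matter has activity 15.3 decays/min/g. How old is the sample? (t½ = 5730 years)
Age = t½ × log₂(A₀/A) = 35100 years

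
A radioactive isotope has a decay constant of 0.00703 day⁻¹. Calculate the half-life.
t½ = ln(2)/λ = 98.6 days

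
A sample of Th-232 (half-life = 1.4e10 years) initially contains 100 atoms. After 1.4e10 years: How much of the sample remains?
N = N₀(1/2)^(t/t½) = 50 atoms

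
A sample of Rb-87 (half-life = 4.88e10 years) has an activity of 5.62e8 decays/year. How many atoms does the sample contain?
N = A/λ = 3.957e19 atoms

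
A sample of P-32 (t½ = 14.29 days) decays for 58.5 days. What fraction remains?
N/N₀ = (1/2)^(t/t½) = 0.05857 = 5.86%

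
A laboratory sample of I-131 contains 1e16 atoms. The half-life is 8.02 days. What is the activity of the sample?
A = λN = 8.643e14 decays/day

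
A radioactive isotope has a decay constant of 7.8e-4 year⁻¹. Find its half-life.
t½ = ln(2)/λ = 888.7 years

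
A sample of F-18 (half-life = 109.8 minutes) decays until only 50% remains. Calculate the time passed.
t = t½ × log₂(N₀/N) = 109.8 minutes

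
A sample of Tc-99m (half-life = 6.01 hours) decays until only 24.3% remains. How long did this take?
t = t½ × log₂(N₀/N) = 12.27 hours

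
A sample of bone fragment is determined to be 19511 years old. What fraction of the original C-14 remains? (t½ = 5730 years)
N/N₀ = (1/2)^(t/t½) = 0.0944 = 9.44%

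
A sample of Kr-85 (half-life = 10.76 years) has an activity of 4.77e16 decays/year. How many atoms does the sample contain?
N = A/λ = 7.405e17 atoms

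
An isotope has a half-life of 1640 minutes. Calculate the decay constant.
λ = ln(2)/t½ = 4.227e-4 minute⁻¹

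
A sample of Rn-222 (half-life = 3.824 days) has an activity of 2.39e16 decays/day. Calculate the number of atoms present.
N = A/λ = 1.319e17 atoms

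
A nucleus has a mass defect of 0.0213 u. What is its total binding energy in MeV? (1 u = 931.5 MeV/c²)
B.E. = Δm × 931.5 = 19.84 MeV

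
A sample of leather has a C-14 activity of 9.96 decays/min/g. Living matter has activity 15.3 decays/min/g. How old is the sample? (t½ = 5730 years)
Age = t½ × log₂(A₀/A) = 3549 years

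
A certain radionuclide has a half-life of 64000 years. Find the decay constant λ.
λ = ln(2)/t½ = 1.083e-5 year⁻¹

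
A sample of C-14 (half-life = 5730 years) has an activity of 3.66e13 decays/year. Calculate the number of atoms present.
N = A/λ = 3.026e17 atoms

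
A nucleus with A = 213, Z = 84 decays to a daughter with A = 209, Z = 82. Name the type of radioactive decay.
ΔA = -4, ΔZ = -2 ⇒ alpha decay (α)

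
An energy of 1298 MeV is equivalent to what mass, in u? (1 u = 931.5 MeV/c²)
m = E/c² = 1.393 u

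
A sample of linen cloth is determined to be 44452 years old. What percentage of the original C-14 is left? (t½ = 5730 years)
N/N₀ = (1/2)^(t/t½) = 0.00462 = 0.462%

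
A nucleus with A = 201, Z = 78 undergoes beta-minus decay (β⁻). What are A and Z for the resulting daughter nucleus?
Daughter: A = 201, Z = 79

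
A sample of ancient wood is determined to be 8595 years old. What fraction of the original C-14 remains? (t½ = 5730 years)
N/N₀ = (1/2)^(t/t½) = 0.3536 = 35.4%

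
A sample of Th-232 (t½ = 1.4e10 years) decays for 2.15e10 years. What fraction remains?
N/N₀ = (1/2)^(t/t½) = 0.3449 = 34.5%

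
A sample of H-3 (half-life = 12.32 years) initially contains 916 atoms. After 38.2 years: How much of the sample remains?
N = N₀(1/2)^(t/t½) = 106.8 atoms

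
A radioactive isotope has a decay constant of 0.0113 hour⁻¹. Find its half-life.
t½ = ln(2)/λ = 61.34 hours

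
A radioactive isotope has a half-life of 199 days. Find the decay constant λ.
λ = ln(2)/t½ = 0.003483 day⁻¹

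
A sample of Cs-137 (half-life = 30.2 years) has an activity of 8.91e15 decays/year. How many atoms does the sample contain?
N = A/λ = 3.882e17 atoms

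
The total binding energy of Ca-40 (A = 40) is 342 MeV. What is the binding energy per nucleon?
B.E./A = 342/40 = 8.55 MeV/nucleon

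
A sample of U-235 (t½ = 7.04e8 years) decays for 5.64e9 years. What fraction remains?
N/N₀ = (1/2)^(t/t½) = 0.003876 = 0.388%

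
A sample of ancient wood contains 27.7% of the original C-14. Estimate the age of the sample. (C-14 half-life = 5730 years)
Age = t½ × log₂(1/ratio) = 10610 years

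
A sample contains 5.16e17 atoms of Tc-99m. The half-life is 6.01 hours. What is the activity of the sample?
A = λN = 5.951e16 decays/hour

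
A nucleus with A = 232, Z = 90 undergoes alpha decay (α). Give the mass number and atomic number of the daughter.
Daughter: A = 228, Z = 88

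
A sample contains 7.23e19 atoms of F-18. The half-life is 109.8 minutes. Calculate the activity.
A = λN = 4.564e17 decays/minute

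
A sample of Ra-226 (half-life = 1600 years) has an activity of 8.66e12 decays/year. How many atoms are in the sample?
N = A/λ = 1.999e16 atoms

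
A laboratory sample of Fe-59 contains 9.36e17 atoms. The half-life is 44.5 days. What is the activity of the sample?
A = λN = 1.458e16 decays/day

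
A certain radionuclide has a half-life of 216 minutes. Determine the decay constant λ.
λ = ln(2)/t½ = 0.003209 minute⁻¹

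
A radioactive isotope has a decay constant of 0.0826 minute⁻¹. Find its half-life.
t½ = ln(2)/λ = 8.392 minutes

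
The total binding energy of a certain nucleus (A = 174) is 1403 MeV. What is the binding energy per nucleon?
B.E./A = 1403/174 = 8.063 MeV/nucleon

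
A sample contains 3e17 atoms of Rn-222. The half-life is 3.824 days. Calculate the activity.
A = λN = 5.438e16 decays/day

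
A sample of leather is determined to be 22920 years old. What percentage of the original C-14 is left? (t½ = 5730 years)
N/N₀ = (1/2)^(t/t½) = 0.0625 = 6.25%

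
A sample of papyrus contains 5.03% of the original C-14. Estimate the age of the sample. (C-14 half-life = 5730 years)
Age = t½ × log₂(1/ratio) = 24720 years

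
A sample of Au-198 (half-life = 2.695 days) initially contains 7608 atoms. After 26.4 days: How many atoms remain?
N = N₀(1/2)^(t/t½) = 8.559 atoms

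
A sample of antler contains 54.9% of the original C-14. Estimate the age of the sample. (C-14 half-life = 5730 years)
Age = t½ × log₂(1/ratio) = 4957 years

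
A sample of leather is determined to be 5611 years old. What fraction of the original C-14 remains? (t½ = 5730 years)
N/N₀ = (1/2)^(t/t½) = 0.5072 = 50.7%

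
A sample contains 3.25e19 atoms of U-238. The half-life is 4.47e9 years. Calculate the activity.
A = λN = 5.04e9 decays/year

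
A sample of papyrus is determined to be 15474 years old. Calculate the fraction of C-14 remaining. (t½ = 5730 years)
N/N₀ = (1/2)^(t/t½) = 0.1538 = 15.4%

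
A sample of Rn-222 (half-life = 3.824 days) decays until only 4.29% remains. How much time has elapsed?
t = t½ × log₂(N₀/N) = 17.37 days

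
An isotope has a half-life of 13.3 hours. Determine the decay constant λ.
λ = ln(2)/t½ = 0.05212 hour⁻¹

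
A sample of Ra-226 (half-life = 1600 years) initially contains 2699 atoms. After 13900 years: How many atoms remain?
N = N₀(1/2)^(t/t½) = 6.546 atoms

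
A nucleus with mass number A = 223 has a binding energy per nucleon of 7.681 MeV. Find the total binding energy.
B.E. = 7.681 × 223 = 1713 MeV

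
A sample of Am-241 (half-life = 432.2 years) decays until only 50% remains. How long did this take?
t = t½ × log₂(N₀/N) = 432.2 years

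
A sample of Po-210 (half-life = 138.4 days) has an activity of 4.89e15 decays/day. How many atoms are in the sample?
N = A/λ = 9.764e17 atoms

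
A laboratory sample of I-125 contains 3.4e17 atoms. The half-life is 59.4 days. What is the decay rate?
A = λN = 3.968e15 decays/day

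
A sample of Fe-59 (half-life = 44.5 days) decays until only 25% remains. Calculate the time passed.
t = t½ × log₂(N₀/N) = 89 days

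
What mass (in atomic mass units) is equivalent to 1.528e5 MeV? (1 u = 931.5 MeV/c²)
m = E/c² = 164 u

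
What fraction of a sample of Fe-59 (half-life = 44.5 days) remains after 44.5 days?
N/N₀ = (1/2)^(t/t½) = 0.5 = 50%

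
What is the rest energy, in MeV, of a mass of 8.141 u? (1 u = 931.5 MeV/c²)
E = mc² = 7583 MeV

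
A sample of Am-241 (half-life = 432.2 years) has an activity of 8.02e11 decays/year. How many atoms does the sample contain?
N = A/λ = 5.001e14 atoms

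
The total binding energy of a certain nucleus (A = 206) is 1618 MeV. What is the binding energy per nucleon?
B.E./A = 1618/206 = 7.854 MeV/nucleon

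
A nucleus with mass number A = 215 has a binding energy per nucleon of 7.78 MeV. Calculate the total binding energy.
B.E. = 7.78 × 215 = 1673 MeV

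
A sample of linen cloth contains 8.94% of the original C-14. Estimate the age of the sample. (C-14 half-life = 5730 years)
Age = t½ × log₂(1/ratio) = 19960 years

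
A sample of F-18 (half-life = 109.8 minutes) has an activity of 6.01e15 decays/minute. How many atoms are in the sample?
N = A/λ = 9.52e17 atoms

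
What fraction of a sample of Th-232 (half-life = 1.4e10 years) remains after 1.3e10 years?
N/N₀ = (1/2)^(t/t½) = 0.5254 = 52.5%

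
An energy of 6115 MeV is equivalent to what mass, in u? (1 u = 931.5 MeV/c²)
m = E/c² = 6.565 u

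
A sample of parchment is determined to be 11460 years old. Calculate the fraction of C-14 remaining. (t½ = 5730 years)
N/N₀ = (1/2)^(t/t½) = 0.25 = 25%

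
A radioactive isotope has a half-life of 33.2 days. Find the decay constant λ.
λ = ln(2)/t½ = 0.02088 day⁻¹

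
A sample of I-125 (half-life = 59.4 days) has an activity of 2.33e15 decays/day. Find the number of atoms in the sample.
N = A/λ = 1.997e17 atoms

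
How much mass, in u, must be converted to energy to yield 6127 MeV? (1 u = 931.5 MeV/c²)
m = E/c² = 6.578 u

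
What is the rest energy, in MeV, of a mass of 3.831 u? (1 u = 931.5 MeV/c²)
E = mc² = 3569 MeV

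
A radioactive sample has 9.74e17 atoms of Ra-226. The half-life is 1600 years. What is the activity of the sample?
A = λN = 4.22e14 decays/year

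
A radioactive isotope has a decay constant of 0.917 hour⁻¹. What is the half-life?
t½ = ln(2)/λ = 0.7559 hours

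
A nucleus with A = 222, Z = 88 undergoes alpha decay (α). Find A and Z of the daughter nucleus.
Daughter: A = 218, Z = 86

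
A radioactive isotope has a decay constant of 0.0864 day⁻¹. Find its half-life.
t½ = ln(2)/λ = 8.023 days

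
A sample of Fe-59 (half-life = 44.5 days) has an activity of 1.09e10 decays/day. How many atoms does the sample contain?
N = A/λ = 6.998e11 atoms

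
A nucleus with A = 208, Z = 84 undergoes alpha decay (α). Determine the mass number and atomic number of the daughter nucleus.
Daughter: A = 204, Z = 82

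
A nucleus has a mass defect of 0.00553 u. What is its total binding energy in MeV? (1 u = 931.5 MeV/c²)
B.E. = Δm × 931.5 = 5.151 MeV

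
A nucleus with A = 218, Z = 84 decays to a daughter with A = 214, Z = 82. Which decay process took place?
ΔA = -4, ΔZ = -2 ⇒ alpha decay (α)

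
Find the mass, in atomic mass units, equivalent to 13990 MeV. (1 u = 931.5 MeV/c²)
m = E/c² = 15.02 u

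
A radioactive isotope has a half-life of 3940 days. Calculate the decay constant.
λ = ln(2)/t½ = 1.759e-4 day⁻¹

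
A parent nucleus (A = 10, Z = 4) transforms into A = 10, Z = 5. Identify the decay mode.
ΔA = 0, ΔZ = +1 ⇒ beta-minus decay (β⁻)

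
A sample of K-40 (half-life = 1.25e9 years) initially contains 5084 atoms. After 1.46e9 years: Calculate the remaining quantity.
N = N₀(1/2)^(t/t½) = 2263 atoms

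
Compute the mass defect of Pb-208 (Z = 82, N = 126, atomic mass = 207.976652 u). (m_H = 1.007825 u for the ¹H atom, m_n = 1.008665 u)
Δm = Z·m_H + N·m_n − M = 1.757 u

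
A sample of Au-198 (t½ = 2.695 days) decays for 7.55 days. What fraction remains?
N/N₀ = (1/2)^(t/t½) = 0.1434 = 14.3%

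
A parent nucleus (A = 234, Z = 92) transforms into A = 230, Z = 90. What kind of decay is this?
ΔA = -4, ΔZ = -2 ⇒ alpha decay (α)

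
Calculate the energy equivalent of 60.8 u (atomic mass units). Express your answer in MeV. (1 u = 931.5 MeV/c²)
E = mc² = 56640 MeV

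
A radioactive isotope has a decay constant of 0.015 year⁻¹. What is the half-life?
t½ = ln(2)/λ = 46.21 years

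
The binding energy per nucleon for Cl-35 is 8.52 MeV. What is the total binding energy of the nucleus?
B.E. = 8.52 × 35 = 298.2 MeV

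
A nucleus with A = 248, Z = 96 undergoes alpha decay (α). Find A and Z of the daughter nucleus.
Daughter: A = 244, Z = 94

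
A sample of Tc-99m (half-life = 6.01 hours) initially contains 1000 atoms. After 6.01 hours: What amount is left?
N = N₀(1/2)^(t/t½) = 500 atoms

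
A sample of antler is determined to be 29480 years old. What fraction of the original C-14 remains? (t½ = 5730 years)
N/N₀ = (1/2)^(t/t½) = 0.02826 = 2.83%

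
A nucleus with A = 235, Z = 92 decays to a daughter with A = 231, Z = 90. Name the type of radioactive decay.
ΔA = -4, ΔZ = -2 ⇒ alpha decay (α)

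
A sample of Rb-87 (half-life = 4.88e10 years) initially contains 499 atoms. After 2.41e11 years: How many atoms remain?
N = N₀(1/2)^(t/t½) = 16.27 atoms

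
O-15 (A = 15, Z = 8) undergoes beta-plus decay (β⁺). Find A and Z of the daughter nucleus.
Daughter: A = 15, Z = 7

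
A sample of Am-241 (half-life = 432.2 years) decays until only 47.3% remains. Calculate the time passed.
t = t½ × log₂(N₀/N) = 466.8 years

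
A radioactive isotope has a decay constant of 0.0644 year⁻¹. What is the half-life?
t½ = ln(2)/λ = 10.76 years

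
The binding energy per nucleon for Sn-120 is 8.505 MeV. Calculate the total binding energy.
B.E. = 8.505 × 120 = 1021 MeV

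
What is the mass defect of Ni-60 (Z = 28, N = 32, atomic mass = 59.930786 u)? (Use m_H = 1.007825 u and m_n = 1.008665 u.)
Δm = Z·m_H + N·m_n − M = 0.5656 u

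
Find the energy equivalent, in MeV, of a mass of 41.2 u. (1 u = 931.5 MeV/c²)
E = mc² = 38380 MeV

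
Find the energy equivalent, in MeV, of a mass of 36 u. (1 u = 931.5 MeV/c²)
E = mc² = 33530 MeV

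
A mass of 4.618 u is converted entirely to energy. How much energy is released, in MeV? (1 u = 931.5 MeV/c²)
E = mc² = 4302 MeV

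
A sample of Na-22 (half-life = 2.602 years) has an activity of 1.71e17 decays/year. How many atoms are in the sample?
N = A/λ = 6.419e17 atoms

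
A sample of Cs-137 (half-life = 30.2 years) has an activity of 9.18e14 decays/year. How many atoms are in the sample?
N = A/λ = 4e16 atoms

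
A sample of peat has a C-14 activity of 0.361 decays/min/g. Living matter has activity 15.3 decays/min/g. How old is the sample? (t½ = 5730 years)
Age = t½ × log₂(A₀/A) = 30970 years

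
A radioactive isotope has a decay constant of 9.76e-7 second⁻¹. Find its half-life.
t½ = ln(2)/λ = 7.102e5 seconds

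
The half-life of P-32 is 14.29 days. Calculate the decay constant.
λ = ln(2)/t½ = 0.04851 day⁻¹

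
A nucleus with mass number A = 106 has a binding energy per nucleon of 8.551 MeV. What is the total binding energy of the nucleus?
B.E. = 8.551 × 106 = 906.4 MeV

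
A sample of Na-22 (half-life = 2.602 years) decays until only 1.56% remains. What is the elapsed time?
t = t½ × log₂(N₀/N) = 15.62 years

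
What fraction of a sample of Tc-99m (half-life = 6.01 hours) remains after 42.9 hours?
N/N₀ = (1/2)^(t/t½) = 0.007099 = 0.71%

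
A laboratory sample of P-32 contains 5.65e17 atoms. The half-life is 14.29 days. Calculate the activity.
A = λN = 2.741e16 decays/day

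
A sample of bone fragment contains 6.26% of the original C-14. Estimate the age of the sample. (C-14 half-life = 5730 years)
Age = t½ × log₂(1/ratio) = 22910 years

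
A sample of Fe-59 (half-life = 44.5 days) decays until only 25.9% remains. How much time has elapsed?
t = t½ × log₂(N₀/N) = 86.73 days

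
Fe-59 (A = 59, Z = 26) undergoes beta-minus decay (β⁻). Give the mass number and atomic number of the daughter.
Daughter: A = 59, Z = 27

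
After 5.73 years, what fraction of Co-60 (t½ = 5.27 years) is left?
N/N₀ = (1/2)^(t/t½) = 0.4706 = 47.1%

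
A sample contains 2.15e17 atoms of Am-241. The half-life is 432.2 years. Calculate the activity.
A = λN = 3.448e14 decays/year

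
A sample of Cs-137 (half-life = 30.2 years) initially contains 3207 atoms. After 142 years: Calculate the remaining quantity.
N = N₀(1/2)^(t/t½) = 123.2 atoms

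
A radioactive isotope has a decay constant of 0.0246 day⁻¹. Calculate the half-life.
t½ = ln(2)/λ = 28.18 days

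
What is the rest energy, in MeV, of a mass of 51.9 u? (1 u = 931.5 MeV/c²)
E = mc² = 48340 MeV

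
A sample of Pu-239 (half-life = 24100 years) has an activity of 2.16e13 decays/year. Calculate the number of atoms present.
N = A/λ = 7.51e17 atoms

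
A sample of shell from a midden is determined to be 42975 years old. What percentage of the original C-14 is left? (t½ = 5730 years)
N/N₀ = (1/2)^(t/t½) = 0.005524 = 0.552%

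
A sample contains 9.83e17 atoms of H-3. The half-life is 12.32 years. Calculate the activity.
A = λN = 5.531e16 decays/year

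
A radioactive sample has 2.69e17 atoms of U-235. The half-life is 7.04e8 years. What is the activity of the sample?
A = λN = 2.649e8 decays/year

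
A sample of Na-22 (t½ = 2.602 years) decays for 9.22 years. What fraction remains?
N/N₀ = (1/2)^(t/t½) = 0.08577 = 8.58%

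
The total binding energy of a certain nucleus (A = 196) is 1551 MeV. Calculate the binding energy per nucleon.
B.E./A = 1551/196 = 7.913 MeV/nucleon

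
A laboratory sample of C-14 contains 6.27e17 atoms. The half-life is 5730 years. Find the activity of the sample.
A = λN = 7.585e13 decays/year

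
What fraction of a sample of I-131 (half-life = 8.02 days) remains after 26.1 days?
N/N₀ = (1/2)^(t/t½) = 0.1048 = 10.5%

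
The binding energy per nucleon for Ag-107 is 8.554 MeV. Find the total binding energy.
B.E. = 8.554 × 107 = 915.3 MeV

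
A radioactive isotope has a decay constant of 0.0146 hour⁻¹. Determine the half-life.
t½ = ln(2)/λ = 47.48 hours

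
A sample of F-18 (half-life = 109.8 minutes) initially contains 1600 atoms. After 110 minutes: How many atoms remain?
N = N₀(1/2)^(t/t½) = 799 atoms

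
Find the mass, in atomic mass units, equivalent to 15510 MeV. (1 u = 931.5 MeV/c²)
m = E/c² = 16.65 u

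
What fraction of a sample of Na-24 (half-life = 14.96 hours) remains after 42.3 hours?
N/N₀ = (1/2)^(t/t½) = 0.1409 = 14.1%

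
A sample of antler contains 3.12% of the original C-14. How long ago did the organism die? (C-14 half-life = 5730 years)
Age = t½ × log₂(1/ratio) = 28660 years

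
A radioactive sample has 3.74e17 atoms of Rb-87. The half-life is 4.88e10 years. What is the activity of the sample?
A = λN = 5.312e6 decays/year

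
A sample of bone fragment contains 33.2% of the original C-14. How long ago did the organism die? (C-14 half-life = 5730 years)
Age = t½ × log₂(1/ratio) = 9115 years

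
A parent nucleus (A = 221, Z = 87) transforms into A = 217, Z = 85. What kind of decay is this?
ΔA = -4, ΔZ = -2 ⇒ alpha decay (α)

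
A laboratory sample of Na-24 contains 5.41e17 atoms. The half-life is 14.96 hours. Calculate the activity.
A = λN = 2.507e16 decays/hour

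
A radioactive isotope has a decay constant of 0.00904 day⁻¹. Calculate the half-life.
t½ = ln(2)/λ = 76.68 days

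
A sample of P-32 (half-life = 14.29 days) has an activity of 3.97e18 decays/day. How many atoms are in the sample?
N = A/λ = 8.185e19 atoms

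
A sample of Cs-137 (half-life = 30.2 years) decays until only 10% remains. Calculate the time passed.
t = t½ × log₂(N₀/N) = 100.3 years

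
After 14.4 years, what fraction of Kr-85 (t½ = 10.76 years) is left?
N/N₀ = (1/2)^(t/t½) = 0.3955 = 39.5%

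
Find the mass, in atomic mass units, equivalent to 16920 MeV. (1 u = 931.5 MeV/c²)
m = E/c² = 18.16 u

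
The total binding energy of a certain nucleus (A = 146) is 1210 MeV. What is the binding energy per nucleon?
B.E./A = 1210/146 = 8.288 MeV/nucleon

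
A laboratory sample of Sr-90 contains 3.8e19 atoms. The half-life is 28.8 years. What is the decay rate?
A = λN = 9.146e17 decays/year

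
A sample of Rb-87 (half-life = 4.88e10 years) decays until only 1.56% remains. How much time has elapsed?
t = t½ × log₂(N₀/N) = 2.929e11 years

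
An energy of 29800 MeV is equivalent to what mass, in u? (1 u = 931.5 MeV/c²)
m = E/c² = 31.99 u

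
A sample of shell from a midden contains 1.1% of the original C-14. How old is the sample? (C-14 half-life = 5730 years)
Age = t½ × log₂(1/ratio) = 37280 years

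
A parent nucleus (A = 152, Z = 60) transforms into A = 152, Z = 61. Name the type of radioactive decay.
ΔA = 0, ΔZ = +1 ⇒ beta-minus decay (β⁻)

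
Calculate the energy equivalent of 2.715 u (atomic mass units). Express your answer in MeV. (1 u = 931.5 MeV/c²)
E = mc² = 2529 MeV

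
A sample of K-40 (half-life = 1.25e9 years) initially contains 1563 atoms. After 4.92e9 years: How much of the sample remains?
N = N₀(1/2)^(t/t½) = 102.1 atoms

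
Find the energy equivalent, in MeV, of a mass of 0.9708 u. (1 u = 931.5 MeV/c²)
E = mc² = 904.3 MeV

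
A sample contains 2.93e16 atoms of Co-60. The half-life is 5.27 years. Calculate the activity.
A = λN = 3.854e15 decays/year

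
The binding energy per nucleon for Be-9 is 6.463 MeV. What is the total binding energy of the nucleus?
B.E. = 6.463 × 9 = 58.17 MeV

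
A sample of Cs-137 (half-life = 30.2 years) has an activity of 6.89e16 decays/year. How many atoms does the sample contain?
N = A/λ = 3.002e18 atoms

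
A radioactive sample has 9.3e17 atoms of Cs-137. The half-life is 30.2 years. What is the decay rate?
A = λN = 2.135e16 decays/year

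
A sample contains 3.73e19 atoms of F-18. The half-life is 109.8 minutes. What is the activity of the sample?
A = λN = 2.355e17 decays/minute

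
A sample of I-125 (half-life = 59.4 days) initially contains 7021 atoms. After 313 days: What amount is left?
N = N₀(1/2)^(t/t½) = 182 atoms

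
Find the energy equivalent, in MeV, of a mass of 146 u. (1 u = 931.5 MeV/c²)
E = mc² = 1.36e5 MeV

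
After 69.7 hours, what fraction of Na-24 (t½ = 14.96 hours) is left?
N/N₀ = (1/2)^(t/t½) = 0.03958 = 3.96%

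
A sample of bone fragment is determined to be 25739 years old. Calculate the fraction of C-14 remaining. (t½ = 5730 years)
N/N₀ = (1/2)^(t/t½) = 0.04444 = 4.44%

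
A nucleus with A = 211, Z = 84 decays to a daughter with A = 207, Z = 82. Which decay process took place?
ΔA = -4, ΔZ = -2 ⇒ alpha decay (α)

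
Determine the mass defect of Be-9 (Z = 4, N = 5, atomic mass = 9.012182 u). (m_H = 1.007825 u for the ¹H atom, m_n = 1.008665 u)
Δm = Z·m_H + N·m_n − M = 0.06244 u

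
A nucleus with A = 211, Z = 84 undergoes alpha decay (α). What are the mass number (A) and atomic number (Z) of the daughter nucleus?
Daughter: A = 207, Z = 82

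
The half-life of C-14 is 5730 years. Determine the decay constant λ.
λ = ln(2)/t½ = 1.21e-4 year⁻¹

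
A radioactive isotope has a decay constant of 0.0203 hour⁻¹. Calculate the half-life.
t½ = ln(2)/λ = 34.15 hours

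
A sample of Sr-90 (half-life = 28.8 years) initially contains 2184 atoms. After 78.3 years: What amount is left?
N = N₀(1/2)^(t/t½) = 331.8 atoms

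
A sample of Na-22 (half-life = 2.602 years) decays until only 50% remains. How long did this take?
t = t½ × log₂(N₀/N) = 2.602 years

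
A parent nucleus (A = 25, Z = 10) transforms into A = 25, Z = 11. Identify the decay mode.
ΔA = 0, ΔZ = +1 ⇒ beta-minus decay (β⁻)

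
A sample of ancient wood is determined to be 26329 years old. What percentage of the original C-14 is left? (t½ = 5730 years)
N/N₀ = (1/2)^(t/t½) = 0.04138 = 4.14%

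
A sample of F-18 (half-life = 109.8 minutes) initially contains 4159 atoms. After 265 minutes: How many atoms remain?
N = N₀(1/2)^(t/t½) = 780.7 atoms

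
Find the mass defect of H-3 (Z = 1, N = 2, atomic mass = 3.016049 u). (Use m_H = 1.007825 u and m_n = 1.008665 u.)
Δm = Z·m_H + N·m_n − M = 0.009106 u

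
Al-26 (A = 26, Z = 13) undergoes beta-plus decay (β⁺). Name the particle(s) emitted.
β⁺: positron (e⁺) + neutrino (νₑ)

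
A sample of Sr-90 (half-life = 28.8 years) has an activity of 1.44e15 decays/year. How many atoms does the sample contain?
N = A/λ = 5.983e16 atoms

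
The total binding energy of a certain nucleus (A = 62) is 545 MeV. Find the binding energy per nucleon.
B.E./A = 545/62 = 8.79 MeV/nucleon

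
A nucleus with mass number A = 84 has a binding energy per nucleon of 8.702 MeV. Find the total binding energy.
B.E. = 8.702 × 84 = 731 MeV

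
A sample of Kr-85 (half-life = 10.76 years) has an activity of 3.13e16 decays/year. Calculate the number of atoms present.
N = A/λ = 4.859e17 atoms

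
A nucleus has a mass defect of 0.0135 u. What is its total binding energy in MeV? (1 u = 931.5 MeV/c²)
B.E. = Δm × 931.5 = 12.58 MeV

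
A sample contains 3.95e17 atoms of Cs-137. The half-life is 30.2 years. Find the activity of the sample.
A = λN = 9.066e15 decays/year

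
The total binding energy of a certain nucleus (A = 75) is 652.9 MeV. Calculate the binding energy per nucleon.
B.E./A = 652.9/75 = 8.705 MeV/nucleon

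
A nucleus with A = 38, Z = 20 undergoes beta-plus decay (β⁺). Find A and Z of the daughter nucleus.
Daughter: A = 38, Z = 19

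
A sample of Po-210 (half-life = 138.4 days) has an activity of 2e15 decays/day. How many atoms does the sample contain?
N = A/λ = 3.993e17 atoms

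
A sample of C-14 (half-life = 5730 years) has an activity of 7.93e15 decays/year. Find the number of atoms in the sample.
N = A/λ = 6.555e19 atoms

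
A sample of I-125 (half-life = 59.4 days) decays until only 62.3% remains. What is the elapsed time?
t = t½ × log₂(N₀/N) = 40.55 days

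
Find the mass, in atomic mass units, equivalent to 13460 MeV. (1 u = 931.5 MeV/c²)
m = E/c² = 14.45 u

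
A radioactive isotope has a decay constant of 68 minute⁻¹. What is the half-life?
t½ = ln(2)/λ = 0.01019 minutes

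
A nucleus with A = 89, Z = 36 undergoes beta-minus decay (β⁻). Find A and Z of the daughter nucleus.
Daughter: A = 89, Z = 37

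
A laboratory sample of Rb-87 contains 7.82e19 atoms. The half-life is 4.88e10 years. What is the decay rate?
A = λN = 1.111e9 decays/year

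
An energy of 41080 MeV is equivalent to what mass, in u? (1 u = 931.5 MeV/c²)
m = E/c² = 44.1 u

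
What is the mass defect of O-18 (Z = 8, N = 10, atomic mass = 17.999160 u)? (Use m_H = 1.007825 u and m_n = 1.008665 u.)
Δm = Z·m_H + N·m_n − M = 0.1501 u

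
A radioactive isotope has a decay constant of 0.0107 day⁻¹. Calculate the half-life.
t½ = ln(2)/λ = 64.78 days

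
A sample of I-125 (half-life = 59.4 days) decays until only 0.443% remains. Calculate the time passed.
t = t½ × log₂(N₀/N) = 464.4 days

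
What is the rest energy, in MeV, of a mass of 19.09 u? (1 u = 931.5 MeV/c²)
E = mc² = 17780 MeV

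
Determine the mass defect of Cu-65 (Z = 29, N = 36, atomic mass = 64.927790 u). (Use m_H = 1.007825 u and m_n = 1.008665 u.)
Δm = Z·m_H + N·m_n − M = 0.6111 u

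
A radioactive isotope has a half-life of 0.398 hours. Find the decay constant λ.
λ = ln(2)/t½ = 1.742 hour⁻¹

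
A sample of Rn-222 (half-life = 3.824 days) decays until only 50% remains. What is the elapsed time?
t = t½ × log₂(N₀/N) = 3.824 days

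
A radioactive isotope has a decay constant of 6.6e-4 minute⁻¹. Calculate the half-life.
t½ = ln(2)/λ = 1050 minutes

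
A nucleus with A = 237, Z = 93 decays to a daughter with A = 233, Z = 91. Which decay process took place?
ΔA = -4, ΔZ = -2 ⇒ alpha decay (α)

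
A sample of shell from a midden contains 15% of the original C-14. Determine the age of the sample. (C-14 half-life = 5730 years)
Age = t½ × log₂(1/ratio) = 15680 years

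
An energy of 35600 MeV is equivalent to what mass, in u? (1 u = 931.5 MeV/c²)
m = E/c² = 38.22 u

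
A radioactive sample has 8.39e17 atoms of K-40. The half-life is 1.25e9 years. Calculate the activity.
A = λN = 4.652e8 decays/year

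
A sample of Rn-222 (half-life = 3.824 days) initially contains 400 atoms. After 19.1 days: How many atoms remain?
N = N₀(1/2)^(t/t½) = 12.55 atoms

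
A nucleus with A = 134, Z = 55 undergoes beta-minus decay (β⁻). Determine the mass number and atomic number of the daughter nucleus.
Daughter: A = 134, Z = 56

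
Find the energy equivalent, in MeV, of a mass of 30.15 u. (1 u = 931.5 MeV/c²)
E = mc² = 28080 MeV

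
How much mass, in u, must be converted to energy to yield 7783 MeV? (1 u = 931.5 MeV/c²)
m = E/c² = 8.355 u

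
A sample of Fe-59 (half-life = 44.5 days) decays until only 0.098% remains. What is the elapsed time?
t = t½ × log₂(N₀/N) = 444.8 days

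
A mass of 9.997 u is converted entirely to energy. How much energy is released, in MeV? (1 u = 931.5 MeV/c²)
E = mc² = 9312 MeV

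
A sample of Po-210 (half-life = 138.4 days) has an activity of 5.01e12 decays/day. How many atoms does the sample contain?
N = A/λ = 1e15 atoms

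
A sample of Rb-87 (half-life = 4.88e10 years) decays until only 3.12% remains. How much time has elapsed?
t = t½ × log₂(N₀/N) = 2.441e11 years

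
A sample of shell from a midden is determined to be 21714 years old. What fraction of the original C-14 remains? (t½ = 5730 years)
N/N₀ = (1/2)^(t/t½) = 0.07232 = 7.23%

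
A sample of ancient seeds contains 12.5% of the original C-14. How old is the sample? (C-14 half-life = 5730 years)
Age = t½ × log₂(1/ratio) = 17190 years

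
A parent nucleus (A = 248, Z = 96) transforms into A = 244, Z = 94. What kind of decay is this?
ΔA = -4, ΔZ = -2 ⇒ alpha decay (α)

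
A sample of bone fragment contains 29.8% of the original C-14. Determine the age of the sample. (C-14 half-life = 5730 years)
Age = t½ × log₂(1/ratio) = 10010 years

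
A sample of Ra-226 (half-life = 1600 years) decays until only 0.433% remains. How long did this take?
t = t½ × log₂(N₀/N) = 12560 years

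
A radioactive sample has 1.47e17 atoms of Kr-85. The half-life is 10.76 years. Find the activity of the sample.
A = λN = 9.47e15 decays/year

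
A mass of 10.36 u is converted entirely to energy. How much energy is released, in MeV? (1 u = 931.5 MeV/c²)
E = mc² = 9650 MeV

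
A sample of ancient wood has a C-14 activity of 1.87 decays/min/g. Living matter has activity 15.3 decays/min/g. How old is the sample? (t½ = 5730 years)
Age = t½ × log₂(A₀/A) = 17380 years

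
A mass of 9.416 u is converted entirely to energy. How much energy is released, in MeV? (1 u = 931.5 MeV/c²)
E = mc² = 8771 MeV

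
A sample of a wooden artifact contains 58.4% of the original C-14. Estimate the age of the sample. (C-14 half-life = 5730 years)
Age = t½ × log₂(1/ratio) = 4446 years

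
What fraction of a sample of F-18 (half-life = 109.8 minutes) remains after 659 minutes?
N/N₀ = (1/2)^(t/t½) = 0.01561 = 1.56%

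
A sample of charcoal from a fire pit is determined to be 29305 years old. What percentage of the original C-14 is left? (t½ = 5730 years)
N/N₀ = (1/2)^(t/t½) = 0.02887 = 2.89%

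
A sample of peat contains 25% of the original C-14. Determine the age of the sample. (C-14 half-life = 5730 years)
Age = t½ × log₂(1/ratio) = 11460 years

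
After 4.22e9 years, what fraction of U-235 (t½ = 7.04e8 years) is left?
N/N₀ = (1/2)^(t/t½) = 0.01569 = 1.57%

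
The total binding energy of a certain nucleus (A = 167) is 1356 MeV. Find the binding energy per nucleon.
B.E./A = 1356/167 = 8.12 MeV/nucleon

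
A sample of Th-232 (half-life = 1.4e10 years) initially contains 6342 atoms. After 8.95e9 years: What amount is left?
N = N₀(1/2)^(t/t½) = 4072 atoms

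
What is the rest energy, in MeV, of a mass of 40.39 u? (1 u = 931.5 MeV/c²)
E = mc² = 37620 MeV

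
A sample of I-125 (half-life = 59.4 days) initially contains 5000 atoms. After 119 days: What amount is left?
N = N₀(1/2)^(t/t½) = 1247 atoms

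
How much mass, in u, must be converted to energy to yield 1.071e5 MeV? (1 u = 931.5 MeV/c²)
m = E/c² = 115 u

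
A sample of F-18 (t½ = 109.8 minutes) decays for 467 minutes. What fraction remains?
N/N₀ = (1/2)^(t/t½) = 0.05244 = 5.24%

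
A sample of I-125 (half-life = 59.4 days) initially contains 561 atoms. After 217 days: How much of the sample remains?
N = N₀(1/2)^(t/t½) = 44.59 atoms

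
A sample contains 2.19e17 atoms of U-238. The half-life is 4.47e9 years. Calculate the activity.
A = λN = 3.396e7 decays/year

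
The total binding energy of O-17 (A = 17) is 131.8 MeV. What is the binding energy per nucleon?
B.E./A = 131.8/17 = 7.753 MeV/nucleon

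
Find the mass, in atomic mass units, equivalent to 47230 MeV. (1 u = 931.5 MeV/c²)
m = E/c² = 50.7 u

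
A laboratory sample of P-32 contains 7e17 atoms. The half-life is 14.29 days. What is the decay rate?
A = λN = 3.395e16 decays/day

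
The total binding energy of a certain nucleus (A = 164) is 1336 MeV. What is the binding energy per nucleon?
B.E./A = 1336/164 = 8.146 MeV/nucleon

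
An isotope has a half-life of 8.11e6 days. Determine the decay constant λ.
λ = ln(2)/t½ = 8.547e-8 day⁻¹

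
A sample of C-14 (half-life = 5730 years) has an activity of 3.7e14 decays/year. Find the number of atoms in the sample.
N = A/λ = 3.059e18 atoms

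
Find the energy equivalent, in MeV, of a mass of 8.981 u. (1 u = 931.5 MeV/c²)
E = mc² = 8366 MeV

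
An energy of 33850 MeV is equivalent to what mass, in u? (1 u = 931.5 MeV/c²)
m = E/c² = 36.34 u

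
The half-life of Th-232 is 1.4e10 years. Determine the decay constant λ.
λ = ln(2)/t½ = 4.951e-11 year⁻¹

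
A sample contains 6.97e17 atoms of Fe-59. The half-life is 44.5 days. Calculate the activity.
A = λN = 1.086e16 decays/day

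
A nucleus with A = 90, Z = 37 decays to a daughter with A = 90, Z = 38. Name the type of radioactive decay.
ΔA = 0, ΔZ = +1 ⇒ beta-minus decay (β⁻)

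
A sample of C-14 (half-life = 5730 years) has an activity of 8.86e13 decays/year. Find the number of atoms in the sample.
N = A/λ = 7.324e17 atoms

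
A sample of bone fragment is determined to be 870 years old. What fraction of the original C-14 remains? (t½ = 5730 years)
N/N₀ = (1/2)^(t/t½) = 0.9001 = 90%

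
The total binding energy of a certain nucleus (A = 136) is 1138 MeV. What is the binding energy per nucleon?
B.E./A = 1138/136 = 8.368 MeV/nucleon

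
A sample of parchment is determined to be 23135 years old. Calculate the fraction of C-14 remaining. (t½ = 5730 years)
N/N₀ = (1/2)^(t/t½) = 0.0609 = 6.09%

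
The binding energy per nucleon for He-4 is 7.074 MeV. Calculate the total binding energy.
B.E. = 7.074 × 4 = 28.3 MeV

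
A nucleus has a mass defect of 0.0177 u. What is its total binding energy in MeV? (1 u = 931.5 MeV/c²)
B.E. = Δm × 931.5 = 16.49 MeV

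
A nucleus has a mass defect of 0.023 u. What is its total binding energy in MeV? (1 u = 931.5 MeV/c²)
B.E. = Δm × 931.5 = 21.42 MeV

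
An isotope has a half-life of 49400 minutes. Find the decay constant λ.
λ = ln(2)/t½ = 1.403e-5 minute⁻¹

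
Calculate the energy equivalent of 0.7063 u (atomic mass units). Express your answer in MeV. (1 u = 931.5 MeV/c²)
E = mc² = 657.9 MeV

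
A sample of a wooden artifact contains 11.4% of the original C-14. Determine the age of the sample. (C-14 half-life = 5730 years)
Age = t½ × log₂(1/ratio) = 17950 years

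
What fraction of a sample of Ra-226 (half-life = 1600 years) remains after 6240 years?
N/N₀ = (1/2)^(t/t½) = 0.06699 = 6.7%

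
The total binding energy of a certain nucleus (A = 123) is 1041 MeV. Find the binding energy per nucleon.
B.E./A = 1041/123 = 8.463 MeV/nucleon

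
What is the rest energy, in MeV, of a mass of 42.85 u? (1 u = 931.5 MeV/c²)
E = mc² = 39910 MeV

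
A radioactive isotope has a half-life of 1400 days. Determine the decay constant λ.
λ = ln(2)/t½ = 4.951e-4 day⁻¹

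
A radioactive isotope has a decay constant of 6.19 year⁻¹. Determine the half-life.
t½ = ln(2)/λ = 0.112 years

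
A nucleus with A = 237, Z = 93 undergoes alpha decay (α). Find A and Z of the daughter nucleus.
Daughter: A = 233, Z = 91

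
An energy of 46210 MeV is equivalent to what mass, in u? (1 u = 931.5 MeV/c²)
m = E/c² = 49.61 u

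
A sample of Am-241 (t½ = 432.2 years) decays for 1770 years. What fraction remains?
N/N₀ = (1/2)^(t/t½) = 0.0585 = 5.85%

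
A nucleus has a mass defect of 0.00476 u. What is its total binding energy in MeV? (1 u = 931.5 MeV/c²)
B.E. = Δm × 931.5 = 4.434 MeV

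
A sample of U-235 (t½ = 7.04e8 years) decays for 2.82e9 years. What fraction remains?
N/N₀ = (1/2)^(t/t½) = 0.06225 = 6.23%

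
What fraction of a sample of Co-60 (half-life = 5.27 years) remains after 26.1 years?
N/N₀ = (1/2)^(t/t½) = 0.03229 = 3.23%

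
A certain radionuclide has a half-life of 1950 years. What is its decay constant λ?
λ = ln(2)/t½ = 3.555e-4 year⁻¹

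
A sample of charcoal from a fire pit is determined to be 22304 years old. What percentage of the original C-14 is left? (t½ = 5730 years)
N/N₀ = (1/2)^(t/t½) = 0.06734 = 6.73%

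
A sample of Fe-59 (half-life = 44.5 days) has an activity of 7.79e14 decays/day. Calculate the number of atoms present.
N = A/λ = 5.001e16 atoms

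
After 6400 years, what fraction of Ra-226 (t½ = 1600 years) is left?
N/N₀ = (1/2)^(t/t½) = 0.0625 = 6.25%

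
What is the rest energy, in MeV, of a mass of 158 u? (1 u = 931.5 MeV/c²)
E = mc² = 1.472e5 MeV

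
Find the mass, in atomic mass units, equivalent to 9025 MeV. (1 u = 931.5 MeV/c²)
m = E/c² = 9.689 u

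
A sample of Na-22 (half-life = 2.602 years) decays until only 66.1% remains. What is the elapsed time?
t = t½ × log₂(N₀/N) = 1.554 years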